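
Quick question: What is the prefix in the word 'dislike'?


The word 'dislike' = 'dis' (prefix) + 'like' (root). The prefix is 'dis'.

dis


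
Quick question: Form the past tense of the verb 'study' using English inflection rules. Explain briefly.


Apply rule: Change -y to -ied. 'study' becomes 'studied'.

studied


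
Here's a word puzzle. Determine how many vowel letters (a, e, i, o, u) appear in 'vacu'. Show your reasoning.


Vowels in 'vacu': a, u = 2 vowels.

2


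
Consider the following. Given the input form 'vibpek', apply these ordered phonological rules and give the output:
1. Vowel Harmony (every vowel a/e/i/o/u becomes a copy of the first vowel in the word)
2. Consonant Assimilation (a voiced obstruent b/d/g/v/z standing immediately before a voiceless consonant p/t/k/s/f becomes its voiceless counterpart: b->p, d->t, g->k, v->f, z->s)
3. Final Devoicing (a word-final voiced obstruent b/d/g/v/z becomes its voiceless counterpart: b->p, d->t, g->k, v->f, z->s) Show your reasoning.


Starting form: 'vibpek'
Rule 1: Vowel Harmony: all vowels become 'i' (matching first vowel). 'vibpek' -> 'vibpik'
Rule 2: Consonant Assimilation: voiced obstruent before voiceless consonant becomes voiceless ('bp' -> 'pp'). 'vibpik' -> 'vippik'
Rule 3: Final Devoicing: final consonant 'k' is not one of the voiced obstruents b/d/g/v/z. No change.
Final form: 'vippik'

vippik


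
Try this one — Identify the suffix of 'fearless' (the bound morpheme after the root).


The word 'fearless' = 'fear' (root) + '-less' (suffix). The suffix is '-less'.

less


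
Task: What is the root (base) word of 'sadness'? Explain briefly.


Remove suffix '-ness' from 'sadness' to get root 'sad'.

sad


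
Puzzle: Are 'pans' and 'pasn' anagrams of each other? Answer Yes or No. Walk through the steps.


Sorted letters of 'pans': 'anps'
Sorted letters of 'pasn': 'anps'
They match.

Yes


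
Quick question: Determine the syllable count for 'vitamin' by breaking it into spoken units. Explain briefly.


Break 'vitamin' into syllables: vi-ta-min -> vi | ta | min = 3 syllables

3 syllables


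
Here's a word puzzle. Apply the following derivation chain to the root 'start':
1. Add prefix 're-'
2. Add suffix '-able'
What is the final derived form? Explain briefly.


Step 1: Add prefix 're-' to 'start' = 'restart'
Step 2: Add suffix '-able' to 'restart' = 'restartable'

restartable


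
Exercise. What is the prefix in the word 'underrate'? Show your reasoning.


The word 'underrate' = 'under' (prefix) + 'rate' (root). The prefix is 'under'.

under


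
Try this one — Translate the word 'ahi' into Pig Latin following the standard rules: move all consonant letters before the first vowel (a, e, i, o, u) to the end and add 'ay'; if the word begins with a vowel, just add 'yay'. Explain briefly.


'ahi' starts with a vowel, so add 'yay': 'ahiyay'.

ahiyay


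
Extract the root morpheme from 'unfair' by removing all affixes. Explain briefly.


Remove prefix 'un' from 'unfair' to get root 'fair'.

fair


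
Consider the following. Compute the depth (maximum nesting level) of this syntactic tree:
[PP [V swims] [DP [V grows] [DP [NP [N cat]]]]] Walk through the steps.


Count bracket nesting levels:
'[' at pos 0: depth = 1
'[' at pos 4: depth = 2
'[' at pos 14: depth = 2
'[' at pos 18: depth = 3
'[' at pos 28: depth = 3
'[' at pos 32: depth = 4
'[' at pos 36: depth = 5
Maximum depth reached: 5

5


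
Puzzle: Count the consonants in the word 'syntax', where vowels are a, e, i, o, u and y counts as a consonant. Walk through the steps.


Consonants in 'syntax': s, y, n, t, x = 5 consonants.

5


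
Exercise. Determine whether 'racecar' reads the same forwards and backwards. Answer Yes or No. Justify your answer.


Forward: 'racecar'
Reversed: 'racecar'
They are identical.

Yes


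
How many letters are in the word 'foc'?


Spell out 'foc' and number each letter: f(1), o(2), c(3). Total: 3 letters.

3


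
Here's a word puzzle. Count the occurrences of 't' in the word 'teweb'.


Letter 't' in 'teweb': found at position(s) 1 = 1 occurrence(s).

1


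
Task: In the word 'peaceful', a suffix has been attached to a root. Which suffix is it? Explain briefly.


The word 'peaceful' = 'peace' (root) + '-ful' (suffix). The suffix is '-ful'.

ful


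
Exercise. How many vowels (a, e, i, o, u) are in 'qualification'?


Vowels in 'qualification': u, a, i, i, a, i, o = 7 vowels.

7


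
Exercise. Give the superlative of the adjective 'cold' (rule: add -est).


Apply superlative formation (add -est): 'cold' -> 'coldest'.

coldest


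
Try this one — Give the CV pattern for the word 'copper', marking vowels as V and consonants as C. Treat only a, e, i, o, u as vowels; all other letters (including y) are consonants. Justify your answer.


Letter mapping: c = C, o = V, p = C, p = C, e = V, r = C.

CVCCVC


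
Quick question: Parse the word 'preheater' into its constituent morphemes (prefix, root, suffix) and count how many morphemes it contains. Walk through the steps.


Step 1: Identify prefix: 'pre' (meaning: before)
Step 2: Identify root: 'heat'
Step 3: Identify suffix(es): 'er'
Decomposition: pre- (prefix: before) + heat (root) + -er (suffix: one who)
Total morphemes: 3

3 morphemes (pre- (prefix: before) + heat (root) + -er (suffix: one who))


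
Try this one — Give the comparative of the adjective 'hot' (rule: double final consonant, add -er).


Apply comparative formation (double final consonant, add -er): 'hot' -> 'hotter'.

hotter


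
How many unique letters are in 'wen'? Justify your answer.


Unique letters in 'wen': {e, n, w} = 3 distinct letters.

3


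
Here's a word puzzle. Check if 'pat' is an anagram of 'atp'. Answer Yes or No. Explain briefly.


Sorted letters of 'pat': 'apt'
Sorted letters of 'atp': 'apt'
They match.

Yes


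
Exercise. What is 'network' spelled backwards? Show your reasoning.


Reverse 'network' character by character: 'krowten'.

krowten


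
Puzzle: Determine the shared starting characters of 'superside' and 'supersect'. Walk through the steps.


Compare from the start: 6 characters match: 'supers'. Mismatch at position 7: 'i' vs 'e'.

supers


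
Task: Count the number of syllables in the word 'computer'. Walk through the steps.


Break 'computer' into syllables: com-pu-ter -> com | pu | ter = 3 syllables

3 syllables


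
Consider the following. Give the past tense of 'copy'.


Apply rule: Change -y to -ied. 'copy' becomes 'copied'.

copied


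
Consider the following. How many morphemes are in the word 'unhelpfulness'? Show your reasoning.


Decomposition: un- (prefix) + help (root) + -ful (suffix) + -ness (suffix) = 4 morpheme(s)

4 morphemes


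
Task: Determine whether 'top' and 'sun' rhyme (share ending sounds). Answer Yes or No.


Rime (stressed vowel + following sounds) of 'top': -op = /ɒp/
Rime of 'sun': -un = /ʌn/
/ɒp/ and /ʌn/ are different ending sounds, so the words do not rhyme.

No


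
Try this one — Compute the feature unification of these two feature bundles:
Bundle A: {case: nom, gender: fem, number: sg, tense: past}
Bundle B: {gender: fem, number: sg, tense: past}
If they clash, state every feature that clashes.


Compare features:
case: A=nom vs B=_ -> unified: nom
gender: A=fem vs B=fem -> unified: fem
number: A=sg vs B=sg -> unified: sg
tense: A=past vs B=past -> unified: past
No clashes found.

Unified: {case: nom, gender: fem, number: sg, tense: past}


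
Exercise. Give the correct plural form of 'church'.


Apply rule: Add -es (sibilant/fricative ending). 'church' becomes 'churches'.

churches


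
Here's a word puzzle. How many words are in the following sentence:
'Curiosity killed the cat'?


Split into words: Curiosity | killed | the | cat = 4 words.

4


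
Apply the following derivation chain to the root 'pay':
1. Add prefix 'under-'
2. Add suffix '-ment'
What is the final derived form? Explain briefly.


Step 1: Add prefix 'under-' to 'pay' = 'underpay'
Step 2: Add suffix '-ment' to 'underpay' = 'underpayment'

underpayment


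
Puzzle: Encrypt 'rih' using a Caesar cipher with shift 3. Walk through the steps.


Shift each letter by 3: r -> u, i -> l, h -> k. Result: 'ulk'.

ulk


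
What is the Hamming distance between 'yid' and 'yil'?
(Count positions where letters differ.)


Alignment:
Position 1: 'y' vs 'y' = match
Position 2: 'i' vs 'i' = match
Position 3: 'd' vs 'l' = DIFFER
Total differences: 1

1


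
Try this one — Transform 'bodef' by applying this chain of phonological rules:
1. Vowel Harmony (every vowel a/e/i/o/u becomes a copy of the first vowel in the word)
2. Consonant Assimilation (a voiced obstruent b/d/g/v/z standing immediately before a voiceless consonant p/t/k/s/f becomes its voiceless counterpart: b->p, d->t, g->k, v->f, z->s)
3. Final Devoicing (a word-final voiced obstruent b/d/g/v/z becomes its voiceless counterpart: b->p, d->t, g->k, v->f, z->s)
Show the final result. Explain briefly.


Starting form: 'bodef'
Rule 1: Vowel Harmony: all vowels become 'o' (matching first vowel). 'bodef' -> 'bodof'
Rule 2: Consonant Assimilation: no voiced obstruent (b/d/g/v/z) stands immediately before a voiceless consonant (p/t/k/s/f). No change.
Rule 3: Final Devoicing: final consonant 'f' is not one of the voiced obstruents b/d/g/v/z. No change.
Final form: 'bodof'

bodof


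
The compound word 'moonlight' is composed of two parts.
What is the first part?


Split 'moonlight' into 'moon' + 'light'. The first part is 'moon'.

moon


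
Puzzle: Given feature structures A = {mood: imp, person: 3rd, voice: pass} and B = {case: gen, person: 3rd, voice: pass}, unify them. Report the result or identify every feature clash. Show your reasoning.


Compare features:
case: A=_ vs B=gen -> unified: gen
mood: A=imp vs B=_ -> unified: imp
person: A=3rd vs B=3rd -> unified: 3rd
voice: A=pass vs B=pass -> unified: pass
No clashes found.

Unified: {case: gen, mood: imp, person: 3rd, voice: pass}


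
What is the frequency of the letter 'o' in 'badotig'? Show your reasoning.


Letter 'o' in 'badotig': found at position(s) 4 = 1 occurrence(s).

1


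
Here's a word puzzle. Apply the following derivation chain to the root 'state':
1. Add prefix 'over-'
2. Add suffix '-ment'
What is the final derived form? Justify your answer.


Step 1: Add prefix 'over-' to 'state' = 'overstate'
Step 2: Add suffix '-ment' to 'overstate' = 'overstatement'

overstatement


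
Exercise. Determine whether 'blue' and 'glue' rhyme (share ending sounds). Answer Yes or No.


Rime (stressed vowel + following sounds) of 'blue': -ue = /uː/
Rime of 'glue': -ue = /uː/
/uː/ and /uː/ are the same ending sound, so the words rhyme.

Yes


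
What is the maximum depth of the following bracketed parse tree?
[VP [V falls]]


Count bracket nesting levels:
'[' at pos 0: depth = 1
'[' at pos 4: depth = 2
Maximum depth reached: 2

2


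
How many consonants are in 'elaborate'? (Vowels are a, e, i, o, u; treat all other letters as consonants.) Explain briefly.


Consonants in 'elaborate': l, b, r, t = 4 consonants.

4


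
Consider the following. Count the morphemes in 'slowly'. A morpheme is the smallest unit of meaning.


Decomposition: slow (root) + -ly (suffix) = 2 morpheme(s)

2 morphemes


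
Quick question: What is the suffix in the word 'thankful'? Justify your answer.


The word 'thankful' = 'thank' (root) + '-ful' (suffix). The suffix is '-ful'.

ful


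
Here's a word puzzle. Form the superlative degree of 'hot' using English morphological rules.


Apply superlative formation (double final consonant, add -est): 'hot' -> 'hottest'.

hottest


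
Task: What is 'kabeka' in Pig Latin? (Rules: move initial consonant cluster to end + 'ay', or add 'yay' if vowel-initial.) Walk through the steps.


'kabeka': move consonant cluster 'k' to end and add 'ay': 'abekakay'.

abekakay


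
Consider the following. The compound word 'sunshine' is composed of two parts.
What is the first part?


Split 'sunshine' into 'sun' + 'shine'. The first part is 'sun'.

sun


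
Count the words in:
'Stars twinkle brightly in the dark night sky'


Split into words: Stars | twinkle | brightly | in | the | dark | night | sky = 8 words.

8


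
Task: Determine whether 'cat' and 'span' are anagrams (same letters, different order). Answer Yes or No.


Sorted letters of 'cat': 'act'
Sorted letters of 'span': 'anps'
They do not match.

No


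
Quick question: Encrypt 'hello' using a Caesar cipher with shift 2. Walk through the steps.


Shift each letter by 2: h -> j, e -> g, l -> n, l -> n, o -> q. Result: 'jgnnq'.

jgnnq


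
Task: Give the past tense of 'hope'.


Apply rule: Add -d (word ends in -e). 'hope' becomes 'hoped'.

hoped


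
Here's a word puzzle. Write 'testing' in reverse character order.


Reverse 'testing' character by character: 'gnitset'.

gnitset


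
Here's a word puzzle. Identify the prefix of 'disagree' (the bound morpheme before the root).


The word 'disagree' = 'dis' (prefix) + 'agree' (root). The prefix is 'dis'.

dis


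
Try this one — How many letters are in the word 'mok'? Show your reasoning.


Spell out 'mok' and number each letter: m(1), o(2), k(3). Total: 3 letters.

3


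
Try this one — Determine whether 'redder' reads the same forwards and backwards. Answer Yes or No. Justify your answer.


Forward: 'redder'
Reversed: 'redder'
They are identical.

Yes


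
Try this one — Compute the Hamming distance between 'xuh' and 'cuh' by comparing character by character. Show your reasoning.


Alignment:
Position 1: 'x' vs 'c' = DIFFER
Position 2: 'u' vs 'u' = match
Position 3: 'h' vs 'h' = match
Total differences: 1

1


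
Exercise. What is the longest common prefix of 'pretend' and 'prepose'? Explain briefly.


Compare from the start: 3 characters match: 'pre'. Mismatch at position 4: 't' vs 'p'.

pre


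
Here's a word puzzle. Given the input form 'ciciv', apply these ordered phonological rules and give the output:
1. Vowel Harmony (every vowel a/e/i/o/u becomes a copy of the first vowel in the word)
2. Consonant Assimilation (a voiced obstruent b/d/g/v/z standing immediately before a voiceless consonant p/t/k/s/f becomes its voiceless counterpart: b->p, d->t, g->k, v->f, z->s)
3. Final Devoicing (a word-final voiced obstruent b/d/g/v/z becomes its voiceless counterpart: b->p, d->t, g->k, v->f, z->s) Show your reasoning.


Starting form: 'ciciv'
Rule 1: Vowel Harmony: all vowels already match. No change.
Rule 2: Consonant Assimilation: no voiced obstruent (b/d/g/v/z) stands immediately before a voiceless consonant (p/t/k/s/f). No change.
Rule 3: Final Devoicing: word-final voiced obstruent 'v' becomes voiceless 'f'. 'ciciv' -> 'cicif'
Final form: 'cicif'

cicif


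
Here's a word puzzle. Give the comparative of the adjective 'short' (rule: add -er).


Apply comparative formation (add -er): 'short' -> 'shorter'.

shorter


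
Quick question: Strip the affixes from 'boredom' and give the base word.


Remove suffix '-dom' from 'boredom' to get root 'bore'.

bore


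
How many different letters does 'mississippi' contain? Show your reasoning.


Unique letters in 'mississippi': {i, m, p, s} = 4 distinct letters.

4


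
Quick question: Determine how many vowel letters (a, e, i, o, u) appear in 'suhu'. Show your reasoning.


Vowels in 'suhu': u, u = 2 vowels.

2


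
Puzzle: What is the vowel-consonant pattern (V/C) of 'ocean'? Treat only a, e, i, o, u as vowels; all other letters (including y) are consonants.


Letter mapping: o = V, c = C, e = V, a = V, n = C.

VCVVC


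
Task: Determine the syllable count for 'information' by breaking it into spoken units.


Break 'information' into syllables: in-for-ma-tion -> in | for | ma | tion = 4 syllables

4 syllables


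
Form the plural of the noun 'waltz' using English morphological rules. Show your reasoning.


Apply rule: Add -es (sibilant/fricative ending). 'waltz' becomes 'waltzes'.

waltzes


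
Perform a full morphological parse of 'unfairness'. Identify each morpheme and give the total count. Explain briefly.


Step 1: Identify prefix: 'un' (meaning: not/reverse)
Step 2: Identify root: 'fair'
Step 3: Identify suffix(es): 'ness'
Decomposition: un- (prefix: not/reverse) + fair (root) + -ness (suffix: state of)
Total morphemes: 3

3 morphemes (un- (prefix: not/reverse) + fair (root) + -ness (suffix: state of))


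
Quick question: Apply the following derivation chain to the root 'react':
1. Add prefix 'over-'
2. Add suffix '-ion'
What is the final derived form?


Step 1: Add prefix 'over-' to 'react' = 'overreact'
Step 2: Add suffix '-ion' to 'overreact' = 'overreaction'

overreaction


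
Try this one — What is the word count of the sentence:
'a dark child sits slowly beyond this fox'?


Split into words: a | dark | child | sits | slowly | beyond | this | fox = 8 words.

8


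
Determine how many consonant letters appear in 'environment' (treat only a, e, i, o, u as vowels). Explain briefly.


Consonants in 'environment': n, v, r, n, m, n, t = 7 consonants.

7


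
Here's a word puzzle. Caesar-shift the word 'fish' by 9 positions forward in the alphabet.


Shift each letter by 9: f -> o, i -> r, s -> b, h -> q. Result: 'orbq'.

orbq


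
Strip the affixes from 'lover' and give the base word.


Remove suffix '-er' from 'lover' to get root 'love'.

love


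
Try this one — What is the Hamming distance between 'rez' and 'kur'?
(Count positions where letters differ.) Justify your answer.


Alignment:
Position 1: 'r' vs 'k' = DIFFER
Position 2: 'e' vs 'u' = DIFFER
Position 3: 'z' vs 'r' = DIFFER
Total differences: 3

3


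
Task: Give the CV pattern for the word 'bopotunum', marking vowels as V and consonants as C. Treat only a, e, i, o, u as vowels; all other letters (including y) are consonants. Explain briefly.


Letter mapping: b = C, o = V, p = C, o = V, t = C, u = V, n = C, u = V, m = C.

CVCVCVCVC


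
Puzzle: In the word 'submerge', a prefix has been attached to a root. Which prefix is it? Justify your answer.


The word 'submerge' = 'sub' (prefix) + 'merge' (root). The prefix is 'sub'.

sub


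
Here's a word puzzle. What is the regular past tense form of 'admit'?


Apply rule: Double final consonant and add -ed. 'admit' becomes 'admitted'.

admitted


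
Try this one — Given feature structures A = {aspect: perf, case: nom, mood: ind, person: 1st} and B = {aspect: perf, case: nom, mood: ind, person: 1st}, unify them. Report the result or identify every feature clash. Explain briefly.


Compare features:
aspect: A=perf vs B=perf -> unified: perf
case: A=nom vs B=nom -> unified: nom
mood: A=ind vs B=ind -> unified: ind
person: A=1st vs B=1st -> unified: 1st
No clashes found.

Unified: {aspect: perf, case: nom, mood: ind, person: 1st}


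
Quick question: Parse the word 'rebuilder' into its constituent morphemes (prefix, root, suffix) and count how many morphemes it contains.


Step 1: Identify prefix: 're' (meaning: again)
Step 2: Identify root: 'build'
Step 3: Identify suffix(es): 'er'
Decomposition: re- (prefix: again) + build (root) + -er (suffix: one who)
Total morphemes: 3

3 morphemes (re- (prefix: again) + build (root) + -er (suffix: one who))


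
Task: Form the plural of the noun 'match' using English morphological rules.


Apply rule: Add -es (sibilant/fricative ending). 'match' becomes 'matches'.

matches


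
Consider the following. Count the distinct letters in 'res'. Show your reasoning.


Unique letters in 'res': {e, r, s} = 3 distinct letters.

3


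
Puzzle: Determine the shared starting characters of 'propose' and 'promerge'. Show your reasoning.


Compare from the start: 3 characters match: 'pro'. Mismatch at position 4: 'p' vs 'm'.

pro


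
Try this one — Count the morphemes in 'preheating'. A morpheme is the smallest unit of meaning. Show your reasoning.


Decomposition: pre- (prefix) + heat (root) + -ing (suffix) = 3 morpheme(s)

3 morphemes


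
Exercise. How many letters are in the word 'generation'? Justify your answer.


Spell out 'generation' and number each letter: g(1), e(2), n(3), e(4), r(5), a(6), t(7), i(8), o(9), n(10). Total: 10 letters.

10


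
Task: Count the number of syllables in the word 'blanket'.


Break 'blanket' into syllables: blan-ket -> blan | ket = 2 syllables

2 syllables


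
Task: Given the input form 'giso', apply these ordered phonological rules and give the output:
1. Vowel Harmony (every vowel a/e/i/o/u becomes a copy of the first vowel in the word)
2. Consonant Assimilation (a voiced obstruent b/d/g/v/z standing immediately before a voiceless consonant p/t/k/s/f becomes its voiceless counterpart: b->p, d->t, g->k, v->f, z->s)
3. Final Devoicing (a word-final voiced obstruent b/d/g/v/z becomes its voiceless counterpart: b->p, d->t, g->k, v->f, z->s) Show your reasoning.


Starting form: 'giso'
Rule 1: Vowel Harmony: all vowels become 'i' (matching first vowel). 'giso' -> 'gisi'
Rule 2: Consonant Assimilation: no voiced obstruent (b/d/g/v/z) stands immediately before a voiceless consonant (p/t/k/s/f). No change.
Rule 3: Final Devoicing: the word ends in the vowel 'i', not a consonant. No change.
Final form: 'gisi'

gisi


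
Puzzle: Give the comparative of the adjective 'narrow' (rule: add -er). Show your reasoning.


Apply comparative formation (add -er): 'narrow' -> 'narrower'.

narrower


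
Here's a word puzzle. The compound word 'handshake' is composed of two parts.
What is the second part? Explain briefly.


Split 'handshake' into 'hand' + 'shake'. The second part is 'shake'.

shake


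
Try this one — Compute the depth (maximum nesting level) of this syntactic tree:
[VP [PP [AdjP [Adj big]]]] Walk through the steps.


Count bracket nesting levels:
'[' at pos 0: depth = 1
'[' at pos 4: depth = 2
'[' at pos 8: depth = 3
'[' at pos 14: depth = 4
Maximum depth reached: 4

4


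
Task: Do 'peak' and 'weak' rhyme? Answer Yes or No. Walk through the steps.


Rime (stressed vowel + following sounds) of 'peak': -eak = /iːk/
Rime of 'weak': -eak = /iːk/
/iːk/ and /iːk/ are the same ending sound, so the words rhyme.

Yes


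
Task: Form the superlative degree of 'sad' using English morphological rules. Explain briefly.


Apply superlative formation (double final consonant, add -est): 'sad' -> 'saddest'.

saddest


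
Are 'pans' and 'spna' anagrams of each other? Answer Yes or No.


Sorted letters of 'pans': 'anps'
Sorted letters of 'spna': 'anps'
They match.

Yes


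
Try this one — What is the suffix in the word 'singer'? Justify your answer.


The word 'singer' = 'sing' (root) + '-er' (suffix). The suffix is '-er'.

er


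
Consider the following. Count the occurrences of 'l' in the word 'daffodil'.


Letter 'l' in 'daffodil': found at position(s) 8 = 1 occurrence(s).

1


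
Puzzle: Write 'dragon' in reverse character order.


Reverse 'dragon' character by character: 'nogard'.

nogard


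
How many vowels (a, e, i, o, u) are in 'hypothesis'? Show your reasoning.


Vowels in 'hypothesis': o, e, i = 3 vowels.

3


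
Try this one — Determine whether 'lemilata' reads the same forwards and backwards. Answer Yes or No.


Forward: 'lemilata'
Reversed: 'atalimel'
They differ.

No


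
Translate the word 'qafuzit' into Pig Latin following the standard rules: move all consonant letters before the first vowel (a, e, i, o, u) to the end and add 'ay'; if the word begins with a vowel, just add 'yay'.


'qafuzit': move consonant cluster 'q' to end and add 'ay': 'afuzitqay'.

afuzitqay


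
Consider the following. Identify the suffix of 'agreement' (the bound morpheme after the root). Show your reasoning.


The word 'agreement' = 'agree' (root) + '-ment' (suffix). The suffix is '-ment'.

ment


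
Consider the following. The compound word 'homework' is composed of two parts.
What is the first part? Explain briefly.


Split 'homework' into 'home' + 'work'. The first part is 'home'.

home


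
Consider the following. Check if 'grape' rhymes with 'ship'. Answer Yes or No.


Rime (stressed vowel + following sounds) of 'grape': -ape = /eɪp/
Rime of 'ship': -ip = /ɪp/
/eɪp/ and /ɪp/ are different ending sounds, so the words do not rhyme.

No


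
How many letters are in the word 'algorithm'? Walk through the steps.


Spell out 'algorithm' and number each letter: a(1), l(2), g(3), o(4), r(5), i(6), t(7), h(8), m(9). Total: 9 letters.

9


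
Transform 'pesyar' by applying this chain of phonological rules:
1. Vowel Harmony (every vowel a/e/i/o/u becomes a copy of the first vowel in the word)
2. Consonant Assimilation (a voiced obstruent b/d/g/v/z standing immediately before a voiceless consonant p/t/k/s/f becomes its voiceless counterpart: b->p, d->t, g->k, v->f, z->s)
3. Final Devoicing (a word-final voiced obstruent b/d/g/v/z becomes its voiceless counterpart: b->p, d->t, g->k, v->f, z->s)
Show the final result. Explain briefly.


Starting form: 'pesyar'
Rule 1: Vowel Harmony: all vowels become 'e' (matching first vowel). 'pesyar' -> 'pesyer'
Rule 2: Consonant Assimilation: no voiced obstruent (b/d/g/v/z) stands immediately before a voiceless consonant (p/t/k/s/f). No change.
Rule 3: Final Devoicing: final consonant 'r' is not one of the voiced obstruents b/d/g/v/z. No change.
Final form: 'pesyer'

pesyer


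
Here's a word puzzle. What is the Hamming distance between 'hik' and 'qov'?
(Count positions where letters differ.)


Alignment:
Position 1: 'h' vs 'q' = DIFFER
Position 2: 'i' vs 'o' = DIFFER
Position 3: 'k' vs 'v' = DIFFER
Total differences: 3

3


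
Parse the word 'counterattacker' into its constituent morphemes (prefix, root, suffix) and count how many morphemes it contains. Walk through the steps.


Step 1: Identify prefix: 'counter' (meaning: against)
Step 2: Identify root: 'attack'
Step 3: Identify suffix(es): 'er'
Decomposition: counter- (prefix: against) + attack (root) + -er (suffix: one who)
Total morphemes: 3

3 morphemes (counter- (prefix: against) + attack (root) + -er (suffix: one who))


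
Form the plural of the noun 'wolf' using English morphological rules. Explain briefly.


Apply rule: Change -f to -ves. 'wolf' becomes 'wolves'.

wolves


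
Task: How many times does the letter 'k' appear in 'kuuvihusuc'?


Letter 'k' in 'kuuvihusuc': found at position(s) 1 = 1 occurrence(s).

1


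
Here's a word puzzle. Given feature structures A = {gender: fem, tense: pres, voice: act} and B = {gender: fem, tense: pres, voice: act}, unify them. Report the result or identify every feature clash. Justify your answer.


Compare features:
gender: A=fem vs B=fem -> unified: fem
tense: A=pres vs B=pres -> unified: pres
voice: A=act vs B=act -> unified: act
No clashes found.

Unified: {gender: fem, tense: pres, voice: act}


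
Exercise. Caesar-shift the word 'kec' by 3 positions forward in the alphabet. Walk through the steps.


Shift each letter by 3: k -> n, e -> h, c -> f. Result: 'nhf'.

nhf


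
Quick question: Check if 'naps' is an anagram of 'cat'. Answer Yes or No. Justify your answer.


Sorted letters of 'naps': 'anps'
Sorted letters of 'cat': 'act'
They do not match.

No


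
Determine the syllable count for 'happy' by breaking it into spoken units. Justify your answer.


Break 'happy' into syllables: hap-py -> hap | py = 2 syllables

2 syllables


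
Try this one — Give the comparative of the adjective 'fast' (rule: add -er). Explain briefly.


Apply comparative formation (add -er): 'fast' -> 'faster'.

faster


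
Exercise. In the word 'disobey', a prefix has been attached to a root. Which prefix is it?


The word 'disobey' = 'dis' (prefix) + 'obey' (root). The prefix is 'dis'.

dis


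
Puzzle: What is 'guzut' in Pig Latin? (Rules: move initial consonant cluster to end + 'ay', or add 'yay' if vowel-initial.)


'guzut': move consonant cluster 'g' to end and add 'ay': 'uzutgay'.

uzutgay


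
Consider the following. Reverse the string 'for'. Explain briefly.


Reverse 'for' character by character: 'rof'.

rof


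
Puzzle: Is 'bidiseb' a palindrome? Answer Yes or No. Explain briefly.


Forward: 'bidiseb'
Reversed: 'besidib'
They differ.

No


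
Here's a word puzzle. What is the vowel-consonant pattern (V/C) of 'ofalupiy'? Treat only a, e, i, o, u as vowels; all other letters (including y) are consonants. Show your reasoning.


Letter mapping: o = V, f = C, a = V, l = C, u = V, p = C, i = V, y = C.

VCVCVCVC


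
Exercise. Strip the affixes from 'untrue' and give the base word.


Remove prefix 'un' from 'untrue' to get root 'true'.

true


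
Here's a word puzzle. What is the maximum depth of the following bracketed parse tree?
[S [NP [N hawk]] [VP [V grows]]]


Count bracket nesting levels:
'[' at pos 0: depth = 1
'[' at pos 3: depth = 2
'[' at pos 7: depth = 3
'[' at pos 17: depth = 2
'[' at pos 21: depth = 3
Maximum depth reached: 3

3


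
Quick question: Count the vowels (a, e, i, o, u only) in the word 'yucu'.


Vowels in 'yucu': u, u = 2 vowels.

2


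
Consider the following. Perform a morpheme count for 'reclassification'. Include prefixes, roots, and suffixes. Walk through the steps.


Decomposition: re- (prefix) + class (root) + -ify (suffix) + -ation (suffix) = 4 morpheme(s)

4 morphemes


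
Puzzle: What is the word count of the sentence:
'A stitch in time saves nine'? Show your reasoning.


Split into words: A | stitch | in | time | saves | nine = 6 words.

6


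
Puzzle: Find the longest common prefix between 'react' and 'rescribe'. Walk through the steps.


Compare from the start: 2 characters match: 're'. Mismatch at position 3: 'a' vs 's'.

re


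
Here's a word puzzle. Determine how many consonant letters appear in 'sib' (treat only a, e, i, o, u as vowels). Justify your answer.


Consonants in 'sib': s, b = 2 consonants.

2


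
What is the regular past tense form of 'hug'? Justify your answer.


Apply rule: Double final consonant and add -ed. 'hug' becomes 'hugged'.

hugged


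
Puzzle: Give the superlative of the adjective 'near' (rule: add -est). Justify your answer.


Apply superlative formation (add -est): 'near' -> 'nearest'.

nearest


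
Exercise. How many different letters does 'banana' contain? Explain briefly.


Unique letters in 'banana': {a, b, n} = 3 distinct letters.

3


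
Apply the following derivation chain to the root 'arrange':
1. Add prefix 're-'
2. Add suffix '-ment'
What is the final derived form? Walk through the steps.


Step 1: Add prefix 're-' to 'arrange' = 'rearrange'
Step 2: Add suffix '-ment' to 'rearrange' = 'rearrangement'

rearrangement


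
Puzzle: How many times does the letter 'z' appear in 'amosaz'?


Letter 'z' in 'amosaz': found at position(s) 6 = 1 occurrence(s).

1


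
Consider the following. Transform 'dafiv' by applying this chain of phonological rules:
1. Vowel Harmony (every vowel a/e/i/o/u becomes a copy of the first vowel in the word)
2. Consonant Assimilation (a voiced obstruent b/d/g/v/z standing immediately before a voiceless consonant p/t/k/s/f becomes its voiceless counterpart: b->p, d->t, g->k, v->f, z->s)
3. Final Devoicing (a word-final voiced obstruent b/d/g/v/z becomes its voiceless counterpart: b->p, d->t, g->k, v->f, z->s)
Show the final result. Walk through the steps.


Starting form: 'dafiv'
Rule 1: Vowel Harmony: all vowels become 'a' (matching first vowel). 'dafiv' -> 'dafav'
Rule 2: Consonant Assimilation: no voiced obstruent (b/d/g/v/z) stands immediately before a voiceless consonant (p/t/k/s/f). No change.
Rule 3: Final Devoicing: word-final voiced obstruent 'v' becomes voiceless 'f'. 'dafav' -> 'dafaf'
Final form: 'dafaf'

dafaf


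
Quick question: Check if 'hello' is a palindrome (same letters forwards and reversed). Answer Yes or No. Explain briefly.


Forward: 'hello'
Reversed: 'olleh'
They differ.

No


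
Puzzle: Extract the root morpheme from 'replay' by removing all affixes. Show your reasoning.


Remove prefix 're' from 'replay' to get root 'play'.

play


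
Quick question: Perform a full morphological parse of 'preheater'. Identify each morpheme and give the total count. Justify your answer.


Step 1: Identify prefix: 'pre' (meaning: before)
Step 2: Identify root: 'heat'
Step 3: Identify suffix(es): 'er'
Decomposition: pre- (prefix: before) + heat (root) + -er (suffix: one who)
Total morphemes: 3

3 morphemes (pre- (prefix: before) + heat (root) + -er (suffix: one who))


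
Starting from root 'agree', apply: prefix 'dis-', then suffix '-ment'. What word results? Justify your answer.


Step 1: Add prefix 'dis-' to 'agree' = 'disagree'
Step 2: Add suffix '-ment' to 'disagree' = 'disagreement'

disagreement


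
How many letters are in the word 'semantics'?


Spell out 'semantics' and number each letter: s(1), e(2), m(3), a(4), n(5), t(6), i(7), c(8), s(9). Total: 9 letters.

9


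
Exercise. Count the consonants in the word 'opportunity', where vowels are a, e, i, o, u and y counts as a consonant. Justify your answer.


Consonants in 'opportunity': p, p, r, t, n, t, y = 7 consonants.

7


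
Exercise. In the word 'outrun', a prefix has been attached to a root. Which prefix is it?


The word 'outrun' = 'out' (prefix) + 'run' (root). The prefix is 'out'.

out


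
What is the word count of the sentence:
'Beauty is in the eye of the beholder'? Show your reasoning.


Split into words: Beauty | is | in | the | eye | of | the | beholder = 8 words.

8


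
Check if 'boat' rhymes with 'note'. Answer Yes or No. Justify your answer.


Rime (stressed vowel + following sounds) of 'boat': -oat = /oʊt/
Rime of 'note': -ote = /oʊt/
/oʊt/ and /oʊt/ are the same ending sound, so the words rhyme.

Yes


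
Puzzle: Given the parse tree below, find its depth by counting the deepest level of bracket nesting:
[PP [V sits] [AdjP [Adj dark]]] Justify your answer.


Count bracket nesting levels:
'[' at pos 0: depth = 1
'[' at pos 4: depth = 2
'[' at pos 13: depth = 2
'[' at pos 19: depth = 3
Maximum depth reached: 3

3


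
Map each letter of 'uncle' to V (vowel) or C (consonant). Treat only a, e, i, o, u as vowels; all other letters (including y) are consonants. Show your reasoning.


Letter mapping: u = V, n = C, c = C, l = C, e = V.

VCCCV


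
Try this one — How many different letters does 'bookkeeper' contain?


Unique letters in 'bookkeeper': {b, e, k, o, p, r} = 6 distinct letters.

6


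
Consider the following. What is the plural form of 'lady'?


Apply rule: Change -y to -ies (consonant + y). 'lady' becomes 'ladies'.

ladies


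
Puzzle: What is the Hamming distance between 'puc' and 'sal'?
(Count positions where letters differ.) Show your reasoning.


Alignment:
Position 1: 'p' vs 's' = DIFFER
Position 2: 'u' vs 'a' = DIFFER
Position 3: 'c' vs 'l' = DIFFER
Total differences: 3

3


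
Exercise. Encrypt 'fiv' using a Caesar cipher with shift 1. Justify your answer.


Shift each letter by 1: f -> g, i -> j, v -> w. Result: 'gjw'.

gjw


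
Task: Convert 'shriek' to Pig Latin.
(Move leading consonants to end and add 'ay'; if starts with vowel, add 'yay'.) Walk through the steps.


'shriek': move consonant cluster 'shr' to end and add 'ay': 'iekshray'.

iekshray


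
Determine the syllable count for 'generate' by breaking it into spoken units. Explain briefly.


Break 'generate' into syllables: gen-er-ate -> gen | er | ate = 3 syllables

3 syllables


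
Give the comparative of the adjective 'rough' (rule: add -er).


Apply comparative formation (add -er): 'rough' -> 'rougher'.

rougher


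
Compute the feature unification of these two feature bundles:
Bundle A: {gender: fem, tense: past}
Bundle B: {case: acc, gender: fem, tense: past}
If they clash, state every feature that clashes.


Compare features:
case: A=_ vs B=acc -> unified: acc
gender: A=fem vs B=fem -> unified: fem
tense: A=past vs B=past -> unified: past
No clashes found.

Unified: {case: acc, gender: fem, tense: past}


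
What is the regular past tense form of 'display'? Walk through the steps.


Apply rule: Add -ed. 'display' becomes 'displayed'.

displayed


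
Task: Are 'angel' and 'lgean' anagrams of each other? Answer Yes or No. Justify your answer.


Sorted letters of 'angel': 'aegln'
Sorted letters of 'lgean': 'aegln'
They match.

Yes


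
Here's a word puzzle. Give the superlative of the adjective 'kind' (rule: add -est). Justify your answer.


Apply superlative formation (add -est): 'kind' -> 'kindest'.

kindest


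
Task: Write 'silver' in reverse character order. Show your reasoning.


Reverse 'silver' character by character: 'revlis'.

revlis


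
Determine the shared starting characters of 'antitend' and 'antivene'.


Compare from the start: 4 characters match: 'anti'. Mismatch at position 5: 't' vs 'v'.

anti


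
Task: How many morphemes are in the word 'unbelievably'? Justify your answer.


Decomposition: un- (prefix) + believe (root) + -able (suffix) + -ly (suffix) = 4 morpheme(s)

4 morphemes


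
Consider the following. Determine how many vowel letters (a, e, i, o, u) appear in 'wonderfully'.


Vowels in 'wonderfully': o, e, u = 3 vowels.

3


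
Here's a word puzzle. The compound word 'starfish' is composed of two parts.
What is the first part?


Split 'starfish' into 'star' + 'fish'. The first part is 'star'.

star


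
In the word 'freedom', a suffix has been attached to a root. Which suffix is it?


The word 'freedom' = 'free' (root) + '-dom' (suffix). The suffix is '-dom'.

dom


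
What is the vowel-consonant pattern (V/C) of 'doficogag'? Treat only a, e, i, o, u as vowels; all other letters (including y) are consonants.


Letter mapping: d = C, o = V, f = C, i = V, c = C, o = V, g = C, a = V, g = C.

CVCVCVCVC


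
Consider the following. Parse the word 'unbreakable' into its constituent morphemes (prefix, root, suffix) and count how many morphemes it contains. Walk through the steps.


Step 1: Identify prefix: 'un' (meaning: not/reverse)
Step 2: Identify root: 'break'
Step 3: Identify suffix(es): 'able'
Decomposition: un- (prefix: not/reverse) + break (root) + -able (suffix: capable of)
Total morphemes: 3

3 morphemes (un- (prefix: not/reverse) + break (root) + -able (suffix: capable of))


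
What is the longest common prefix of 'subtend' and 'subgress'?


Compare from the start: 3 characters match: 'sub'. Mismatch at position 4: 't' vs 'g'.

sub


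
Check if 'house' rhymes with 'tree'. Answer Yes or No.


Rime (stressed vowel + following sounds) of 'house': -ouse = /aʊs/
Rime of 'tree': -ee = /iː/
/aʊs/ and /iː/ are different ending sounds, so the words do not rhyme.

No


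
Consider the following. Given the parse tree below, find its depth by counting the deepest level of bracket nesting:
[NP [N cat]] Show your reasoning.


Count bracket nesting levels:
'[' at pos 0: depth = 1
'[' at pos 4: depth = 2
Maximum depth reached: 2

2


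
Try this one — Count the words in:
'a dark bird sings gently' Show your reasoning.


Split into words: a | dark | bird | sings | gently = 5 words.

5


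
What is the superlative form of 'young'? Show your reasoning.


Apply superlative formation (add -est): 'young' -> 'youngest'.

youngest


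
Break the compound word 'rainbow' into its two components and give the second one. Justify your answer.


Split 'rainbow' into 'rain' + 'bow'. The second part is 'bow'.

bow
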